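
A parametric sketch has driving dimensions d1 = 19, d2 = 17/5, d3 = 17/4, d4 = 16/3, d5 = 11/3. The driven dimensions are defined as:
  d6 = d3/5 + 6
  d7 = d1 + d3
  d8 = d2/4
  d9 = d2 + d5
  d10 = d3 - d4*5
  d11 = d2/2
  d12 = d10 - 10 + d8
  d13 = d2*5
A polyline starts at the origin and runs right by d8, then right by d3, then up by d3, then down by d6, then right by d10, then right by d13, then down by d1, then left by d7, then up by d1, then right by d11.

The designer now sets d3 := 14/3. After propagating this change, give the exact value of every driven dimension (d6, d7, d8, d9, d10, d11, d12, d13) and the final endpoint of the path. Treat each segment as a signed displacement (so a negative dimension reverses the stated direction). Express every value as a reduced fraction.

d6 = 104/15
d7 = 71/3
d8 = 17/20
d9 = 106/15
d10 = -22
d11 = 17/10
d12 = -623/20
d13 = 17
endpoint = (-429/20, -34/15)

Apply edit: d3 := 14/3
  d6 = d3/5 + 6 = 104/15
  d7 = d1 + d3 = 71/3
  d8 = d2/4 = 17/20
  d9 = d2 + d5 = 106/15
  d10 = d3 - d4*5 = -22
  d11 = d2/2 = 17/10
  d12 = d10 - 10 + d8 = -623/20
  d13 = d2*5 = 17
Walk from origin (0, 0):
  seg 1: right by d8 = 17/20 → (17/20, 0)
  seg 2: right by d3 = 14/3 → (331/60, 0)
  seg 3: up by d3 = 14/3 → (331/60, 14/3)
  seg 4: down by d6 = 104/15 → (331/60, -34/15)
  seg 5: right by d10 = -22 → (-989/60, -34/15)
  seg 6: right by d13 = 17 → (31/60, -34/15)
  seg 7: down by d1 = 19 → (31/60, -319/15)
  seg 8: left by d7 = 71/3 → (-463/20, -319/15)
  seg 9: up by d1 = 19 → (-463/20, -34/15)
  seg 10: right by d11 = 17/10 → (-429/20, -34/15)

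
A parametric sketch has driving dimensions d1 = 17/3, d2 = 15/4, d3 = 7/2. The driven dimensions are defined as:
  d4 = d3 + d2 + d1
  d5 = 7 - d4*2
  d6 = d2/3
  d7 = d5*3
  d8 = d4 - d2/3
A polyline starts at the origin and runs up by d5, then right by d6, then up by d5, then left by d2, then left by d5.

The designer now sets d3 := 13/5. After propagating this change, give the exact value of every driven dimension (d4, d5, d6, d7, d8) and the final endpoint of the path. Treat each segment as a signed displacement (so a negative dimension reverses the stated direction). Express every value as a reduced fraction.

d4 = 721/60
d5 = -511/30
d6 = 5/4
d7 = -511/10
d8 = 323/30
endpoint = (218/15, -511/15)

Apply edit: d3 := 13/5
  d4 = d3 + d2 + d1 = 721/60
  d5 = 7 - d4*2 = -511/30
  d6 = d2/3 = 5/4
  d7 = d5*3 = -511/10
  d8 = d4 - d2/3 = 323/30
Walk from origin (0, 0):
  seg 1: up by d5 = -511/30 → (0, -511/30)
  seg 2: right by d6 = 5/4 → (5/4, -511/30)
  seg 3: up by d5 = -511/30 → (5/4, -511/15)
  seg 4: left by d2 = 15/4 → (-5/2, -511/15)
  seg 5: left by d5 = -511/30 → (218/15, -511/15)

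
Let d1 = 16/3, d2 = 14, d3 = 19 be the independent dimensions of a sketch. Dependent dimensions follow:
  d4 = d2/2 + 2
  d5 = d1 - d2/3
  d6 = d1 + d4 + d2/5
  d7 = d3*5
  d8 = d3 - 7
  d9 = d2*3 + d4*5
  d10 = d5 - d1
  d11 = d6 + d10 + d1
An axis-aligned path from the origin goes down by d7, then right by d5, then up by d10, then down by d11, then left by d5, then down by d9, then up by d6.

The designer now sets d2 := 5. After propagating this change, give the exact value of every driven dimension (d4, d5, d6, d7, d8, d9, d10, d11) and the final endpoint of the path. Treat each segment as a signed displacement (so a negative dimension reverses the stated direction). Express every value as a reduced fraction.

Apply edit: d2 := 5
  d4 = d2/2 + 2 = 9/2
  d5 = d1 - d2/3 = 11/3
  d6 = d1 + d4 + d2/5 = 65/6
  d7 = d3*5 = 95
  d8 = d3 - 7 = 12
  d9 = d2*3 + d4*5 = 75/2
  d10 = d5 - d1 = -5/3
  d11 = d6 + d10 + d1 = 29/2
Walk from origin (0, 0):
  seg 1: down by d7 = 95 → (0, -95)
  seg 2: right by d5 = 11/3 → (11/3, -95)
  seg 3: up by d10 = -5/3 → (11/3, -290/3)
  seg 4: down by d11 = 29/2 → (11/3, -667/6)
  seg 5: left by d5 = 11/3 → (0, -667/6)
  seg 6: down by d9 = 75/2 → (0, -446/3)
  seg 7: up by d6 = 65/6 → (0, -827/6)

d4 = 9/2
d5 = 11/3
d6 = 65/6
d7 = 95
d8 = 12
d9 = 75/2
d10 = -5/3
d11 = 29/2
endpoint = (0, -827/6)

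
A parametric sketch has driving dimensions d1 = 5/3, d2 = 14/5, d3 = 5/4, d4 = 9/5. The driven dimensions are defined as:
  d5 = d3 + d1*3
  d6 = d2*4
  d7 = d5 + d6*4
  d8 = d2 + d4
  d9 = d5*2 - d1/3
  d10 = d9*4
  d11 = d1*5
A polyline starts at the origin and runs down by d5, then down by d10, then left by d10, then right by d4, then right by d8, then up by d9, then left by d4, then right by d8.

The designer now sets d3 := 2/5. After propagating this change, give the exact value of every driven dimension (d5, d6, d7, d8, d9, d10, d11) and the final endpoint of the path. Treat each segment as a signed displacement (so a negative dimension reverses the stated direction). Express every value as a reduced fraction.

d5 = 27/5
d6 = 56/5
d7 = 251/5
d8 = 23/5
d9 = 461/45
d10 = 1844/45
d11 = 25/3
endpoint = (-286/9, -542/15)

Apply edit: d3 := 2/5
  d5 = d3 + d1*3 = 27/5
  d6 = d2*4 = 56/5
  d7 = d5 + d6*4 = 251/5
  d8 = d2 + d4 = 23/5
  d9 = d5*2 - d1/3 = 461/45
  d10 = d9*4 = 1844/45
  d11 = d1*5 = 25/3
Walk from origin (0, 0):
  seg 1: down by d5 = 27/5 → (0, -27/5)
  seg 2: down by d10 = 1844/45 → (0, -2087/45)
  seg 3: left by d10 = 1844/45 → (-1844/45, -2087/45)
  seg 4: right by d4 = 9/5 → (-1763/45, -2087/45)
  seg 5: right by d8 = 23/5 → (-1556/45, -2087/45)
  seg 6: up by d9 = 461/45 → (-1556/45, -542/15)
  seg 7: left by d4 = 9/5 → (-1637/45, -542/15)
  seg 8: right by d8 = 23/5 → (-286/9, -542/15)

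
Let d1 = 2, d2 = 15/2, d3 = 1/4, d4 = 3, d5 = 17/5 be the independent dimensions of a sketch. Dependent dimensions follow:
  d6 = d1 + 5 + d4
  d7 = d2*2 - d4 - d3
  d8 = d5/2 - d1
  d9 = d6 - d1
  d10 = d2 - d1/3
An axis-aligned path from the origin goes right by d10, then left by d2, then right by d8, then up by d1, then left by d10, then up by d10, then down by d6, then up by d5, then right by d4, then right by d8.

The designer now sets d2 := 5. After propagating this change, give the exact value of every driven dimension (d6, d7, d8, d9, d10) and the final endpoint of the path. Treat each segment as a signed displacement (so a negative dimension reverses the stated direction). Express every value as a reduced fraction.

d6 = 10
d7 = 27/4
d8 = -3/10
d9 = 8
d10 = 13/3
endpoint = (-13/5, -4/15)

Apply edit: d2 := 5
  d6 = d1 + 5 + d4 = 10
  d7 = d2*2 - d4 - d3 = 27/4
  d8 = d5/2 - d1 = -3/10
  d9 = d6 - d1 = 8
  d10 = d2 - d1/3 = 13/3
Walk from origin (0, 0):
  seg 1: right by d10 = 13/3 → (13/3, 0)
  seg 2: left by d2 = 5 → (-2/3, 0)
  seg 3: right by d8 = -3/10 → (-29/30, 0)
  seg 4: up by d1 = 2 → (-29/30, 2)
  seg 5: left by d10 = 13/3 → (-53/10, 2)
  seg 6: up by d10 = 13/3 → (-53/10, 19/3)
  seg 7: down by d6 = 10 → (-53/10, -11/3)
  seg 8: up by d5 = 17/5 → (-53/10, -4/15)
  seg 9: right by d4 = 3 → (-23/10, -4/15)
  seg 10: right by d8 = -3/10 → (-13/5, -4/15)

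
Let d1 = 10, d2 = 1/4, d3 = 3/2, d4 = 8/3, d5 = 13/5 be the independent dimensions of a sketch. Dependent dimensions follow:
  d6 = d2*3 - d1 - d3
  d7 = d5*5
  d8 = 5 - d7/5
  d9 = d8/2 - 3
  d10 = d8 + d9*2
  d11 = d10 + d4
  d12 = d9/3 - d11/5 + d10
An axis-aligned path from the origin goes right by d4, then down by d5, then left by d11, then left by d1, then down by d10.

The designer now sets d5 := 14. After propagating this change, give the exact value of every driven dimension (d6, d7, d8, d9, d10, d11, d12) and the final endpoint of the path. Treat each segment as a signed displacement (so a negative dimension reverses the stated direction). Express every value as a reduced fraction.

d6 = -43/4
d7 = 70
d8 = -9
d9 = -15/2
d10 = -24
d11 = -64/3
d12 = -667/30
endpoint = (14, 10)

Apply edit: d5 := 14
  d6 = d2*3 - d1 - d3 = -43/4
  d7 = d5*5 = 70
  d8 = 5 - d7/5 = -9
  d9 = d8/2 - 3 = -15/2
  d10 = d8 + d9*2 = -24
  d11 = d10 + d4 = -64/3
  d12 = d9/3 - d11/5 + d10 = -667/30
Walk from origin (0, 0):
  seg 1: right by d4 = 8/3 → (8/3, 0)
  seg 2: down by d5 = 14 → (8/3, -14)
  seg 3: left by d11 = -64/3 → (24, -14)
  seg 4: left by d1 = 10 → (14, -14)
  seg 5: down by d10 = -24 → (14, 10)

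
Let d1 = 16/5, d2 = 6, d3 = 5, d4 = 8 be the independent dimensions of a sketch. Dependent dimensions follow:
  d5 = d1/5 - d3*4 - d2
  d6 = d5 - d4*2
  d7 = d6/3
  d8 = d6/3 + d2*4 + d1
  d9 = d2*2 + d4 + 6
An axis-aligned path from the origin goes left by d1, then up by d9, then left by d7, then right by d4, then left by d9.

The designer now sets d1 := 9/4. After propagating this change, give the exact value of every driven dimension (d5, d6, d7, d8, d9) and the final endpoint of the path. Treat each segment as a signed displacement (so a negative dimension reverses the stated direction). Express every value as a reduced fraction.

d5 = -511/20
d6 = -831/20
d7 = -277/20
d8 = 62/5
d9 = 26
endpoint = (-32/5, 26)

Apply edit: d1 := 9/4
  d5 = d1/5 - d3*4 - d2 = -511/20
  d6 = d5 - d4*2 = -831/20
  d7 = d6/3 = -277/20
  d8 = d6/3 + d2*4 + d1 = 62/5
  d9 = d2*2 + d4 + 6 = 26
Walk from origin (0, 0):
  seg 1: left by d1 = 9/4 → (-9/4, 0)
  seg 2: up by d9 = 26 → (-9/4, 26)
  seg 3: left by d7 = -277/20 → (58/5, 26)
  seg 4: right by d4 = 8 → (98/5, 26)
  seg 5: left by d9 = 26 → (-32/5, 26)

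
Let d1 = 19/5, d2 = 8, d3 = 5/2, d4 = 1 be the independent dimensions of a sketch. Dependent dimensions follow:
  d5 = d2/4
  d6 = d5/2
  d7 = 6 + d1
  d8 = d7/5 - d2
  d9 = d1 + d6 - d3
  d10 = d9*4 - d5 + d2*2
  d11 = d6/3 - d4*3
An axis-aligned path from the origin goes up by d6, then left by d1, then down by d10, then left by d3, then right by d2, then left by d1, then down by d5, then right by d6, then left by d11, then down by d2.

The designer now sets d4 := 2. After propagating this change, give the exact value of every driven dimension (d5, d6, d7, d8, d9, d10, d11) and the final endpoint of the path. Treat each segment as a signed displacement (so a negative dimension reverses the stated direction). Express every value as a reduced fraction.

Apply edit: d4 := 2
  d5 = d2/4 = 2
  d6 = d5/2 = 1
  d7 = 6 + d1 = 49/5
  d8 = d7/5 - d2 = -151/25
  d9 = d1 + d6 - d3 = 23/10
  d10 = d9*4 - d5 + d2*2 = 116/5
  d11 = d6/3 - d4*3 = -17/3
Walk from origin (0, 0):
  seg 1: up by d6 = 1 → (0, 1)
  seg 2: left by d1 = 19/5 → (-19/5, 1)
  seg 3: down by d10 = 116/5 → (-19/5, -111/5)
  seg 4: left by d3 = 5/2 → (-63/10, -111/5)
  seg 5: right by d2 = 8 → (17/10, -111/5)
  seg 6: left by d1 = 19/5 → (-21/10, -111/5)
  seg 7: down by d5 = 2 → (-21/10, -121/5)
  seg 8: right by d6 = 1 → (-11/10, -121/5)
  seg 9: left by d11 = -17/3 → (137/30, -121/5)
  seg 10: down by d2 = 8 → (137/30, -161/5)

d5 = 2
d6 = 1
d7 = 49/5
d8 = -151/25
d9 = 23/10
d10 = 116/5
d11 = -17/3
endpoint = (137/30, -161/5)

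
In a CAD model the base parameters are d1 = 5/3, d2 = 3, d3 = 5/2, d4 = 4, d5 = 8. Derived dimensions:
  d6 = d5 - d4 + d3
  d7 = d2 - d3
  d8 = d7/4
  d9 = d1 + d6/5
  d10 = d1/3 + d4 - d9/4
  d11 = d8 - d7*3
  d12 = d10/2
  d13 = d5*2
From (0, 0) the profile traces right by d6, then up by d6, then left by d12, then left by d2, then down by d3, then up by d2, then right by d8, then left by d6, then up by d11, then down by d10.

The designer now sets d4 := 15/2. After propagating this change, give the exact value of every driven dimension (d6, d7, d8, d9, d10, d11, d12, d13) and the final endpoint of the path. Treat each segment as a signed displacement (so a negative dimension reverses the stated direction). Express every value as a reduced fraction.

Apply edit: d4 := 15/2
  d6 = d5 - d4 + d3 = 3
  d7 = d2 - d3 = 1/2
  d8 = d7/4 = 1/8
  d9 = d1 + d6/5 = 34/15
  d10 = d1/3 + d4 - d9/4 = 337/45
  d11 = d8 - d7*3 = -11/8
  d12 = d10/2 = 337/90
  d13 = d5*2 = 16
Walk from origin (0, 0):
  seg 1: right by d6 = 3 → (3, 0)
  seg 2: up by d6 = 3 → (3, 3)
  seg 3: left by d12 = 337/90 → (-67/90, 3)
  seg 4: left by d2 = 3 → (-337/90, 3)
  seg 5: down by d3 = 5/2 → (-337/90, 1/2)
  seg 6: up by d2 = 3 → (-337/90, 7/2)
  seg 7: right by d8 = 1/8 → (-1303/360, 7/2)
  seg 8: left by d6 = 3 → (-2383/360, 7/2)
  seg 9: up by d11 = -11/8 → (-2383/360, 17/8)
  seg 10: down by d10 = 337/45 → (-2383/360, -1931/360)

d6 = 3
d7 = 1/2
d8 = 1/8
d9 = 34/15
d10 = 337/45
d11 = -11/8
d12 = 337/90
d13 = 16
endpoint = (-2383/360, -1931/360)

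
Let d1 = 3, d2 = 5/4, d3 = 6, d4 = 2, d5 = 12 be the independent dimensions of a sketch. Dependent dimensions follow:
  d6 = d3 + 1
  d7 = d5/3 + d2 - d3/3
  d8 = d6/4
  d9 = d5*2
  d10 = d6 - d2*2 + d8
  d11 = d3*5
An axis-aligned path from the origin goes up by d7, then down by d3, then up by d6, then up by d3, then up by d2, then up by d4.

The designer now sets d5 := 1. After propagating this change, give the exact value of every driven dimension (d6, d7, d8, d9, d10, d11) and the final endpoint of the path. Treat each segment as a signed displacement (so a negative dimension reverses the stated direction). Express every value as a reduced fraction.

d6 = 7
d7 = -5/12
d8 = 7/4
d9 = 2
d10 = 25/4
d11 = 30
endpoint = (0, 59/6)

Apply edit: d5 := 1
  d6 = d3 + 1 = 7
  d7 = d5/3 + d2 - d3/3 = -5/12
  d8 = d6/4 = 7/4
  d9 = d5*2 = 2
  d10 = d6 - d2*2 + d8 = 25/4
  d11 = d3*5 = 30
Walk from origin (0, 0):
  seg 1: up by d7 = -5/12 → (0, -5/12)
  seg 2: down by d3 = 6 → (0, -77/12)
  seg 3: up by d6 = 7 → (0, 7/12)
  seg 4: up by d3 = 6 → (0, 79/12)
  seg 5: up by d2 = 5/4 → (0, 47/6)
  seg 6: up by d4 = 2 → (0, 59/6)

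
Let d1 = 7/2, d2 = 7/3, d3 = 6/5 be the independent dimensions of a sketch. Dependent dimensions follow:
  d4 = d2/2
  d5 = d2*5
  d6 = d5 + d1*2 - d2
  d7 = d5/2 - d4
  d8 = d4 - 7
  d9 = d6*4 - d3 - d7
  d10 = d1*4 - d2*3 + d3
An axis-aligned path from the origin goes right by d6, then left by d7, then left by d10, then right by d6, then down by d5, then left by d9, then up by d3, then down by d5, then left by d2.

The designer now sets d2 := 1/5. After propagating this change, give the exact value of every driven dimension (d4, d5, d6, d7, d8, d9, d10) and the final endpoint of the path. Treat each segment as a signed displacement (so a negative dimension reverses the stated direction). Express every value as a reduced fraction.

d4 = 1/10
d5 = 1
d6 = 39/5
d7 = 2/5
d8 = -69/10
d9 = 148/5
d10 = 73/5
endpoint = (-146/5, -4/5)

Apply edit: d2 := 1/5
  d4 = d2/2 = 1/10
  d5 = d2*5 = 1
  d6 = d5 + d1*2 - d2 = 39/5
  d7 = d5/2 - d4 = 2/5
  d8 = d4 - 7 = -69/10
  d9 = d6*4 - d3 - d7 = 148/5
  d10 = d1*4 - d2*3 + d3 = 73/5
Walk from origin (0, 0):
  seg 1: right by d6 = 39/5 → (39/5, 0)
  seg 2: left by d7 = 2/5 → (37/5, 0)
  seg 3: left by d10 = 73/5 → (-36/5, 0)
  seg 4: right by d6 = 39/5 → (3/5, 0)
  seg 5: down by d5 = 1 → (3/5, -1)
  seg 6: left by d9 = 148/5 → (-29, -1)
  seg 7: up by d3 = 6/5 → (-29, 1/5)
  seg 8: down by d5 = 1 → (-29, -4/5)
  seg 9: left by d2 = 1/5 → (-146/5, -4/5)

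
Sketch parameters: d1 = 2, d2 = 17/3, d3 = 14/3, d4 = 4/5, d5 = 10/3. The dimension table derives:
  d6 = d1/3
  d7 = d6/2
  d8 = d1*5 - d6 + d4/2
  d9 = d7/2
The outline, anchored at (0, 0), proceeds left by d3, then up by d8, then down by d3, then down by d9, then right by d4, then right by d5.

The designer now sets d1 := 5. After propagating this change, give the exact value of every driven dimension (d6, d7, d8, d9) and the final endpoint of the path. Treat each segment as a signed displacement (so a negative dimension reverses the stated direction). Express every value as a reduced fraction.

d6 = 5/3
d7 = 5/6
d8 = 356/15
d9 = 5/12
endpoint = (-8/15, 373/20)

Apply edit: d1 := 5
  d6 = d1/3 = 5/3
  d7 = d6/2 = 5/6
  d8 = d1*5 - d6 + d4/2 = 356/15
  d9 = d7/2 = 5/12
Walk from origin (0, 0):
  seg 1: left by d3 = 14/3 → (-14/3, 0)
  seg 2: up by d8 = 356/15 → (-14/3, 356/15)
  seg 3: down by d3 = 14/3 → (-14/3, 286/15)
  seg 4: down by d9 = 5/12 → (-14/3, 373/20)
  seg 5: right by d4 = 4/5 → (-58/15, 373/20)
  seg 6: right by d5 = 10/3 → (-8/15, 373/20)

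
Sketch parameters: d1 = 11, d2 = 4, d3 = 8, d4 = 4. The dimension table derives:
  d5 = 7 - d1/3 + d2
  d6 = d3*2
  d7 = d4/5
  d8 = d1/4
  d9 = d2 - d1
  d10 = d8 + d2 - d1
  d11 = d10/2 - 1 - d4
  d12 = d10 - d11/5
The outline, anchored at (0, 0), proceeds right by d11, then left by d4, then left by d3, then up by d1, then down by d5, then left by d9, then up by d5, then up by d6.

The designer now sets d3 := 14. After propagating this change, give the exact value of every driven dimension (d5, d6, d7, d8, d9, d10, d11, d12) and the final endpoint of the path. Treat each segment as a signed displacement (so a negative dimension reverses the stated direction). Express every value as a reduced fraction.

d5 = 22/3
d6 = 28
d7 = 4/5
d8 = 11/4
d9 = -7
d10 = -17/4
d11 = -57/8
d12 = -113/40
endpoint = (-145/8, 39)

Apply edit: d3 := 14
  d5 = 7 - d1/3 + d2 = 22/3
  d6 = d3*2 = 28
  d7 = d4/5 = 4/5
  d8 = d1/4 = 11/4
  d9 = d2 - d1 = -7
  d10 = d8 + d2 - d1 = -17/4
  d11 = d10/2 - 1 - d4 = -57/8
  d12 = d10 - d11/5 = -113/40
Walk from origin (0, 0):
  seg 1: right by d11 = -57/8 → (-57/8, 0)
  seg 2: left by d4 = 4 → (-89/8, 0)
  seg 3: left by d3 = 14 → (-201/8, 0)
  seg 4: up by d1 = 11 → (-201/8, 11)
  seg 5: down by d5 = 22/3 → (-201/8, 11/3)
  seg 6: left by d9 = -7 → (-145/8, 11/3)
  seg 7: up by d5 = 22/3 → (-145/8, 11)
  seg 8: up by d6 = 28 → (-145/8, 39)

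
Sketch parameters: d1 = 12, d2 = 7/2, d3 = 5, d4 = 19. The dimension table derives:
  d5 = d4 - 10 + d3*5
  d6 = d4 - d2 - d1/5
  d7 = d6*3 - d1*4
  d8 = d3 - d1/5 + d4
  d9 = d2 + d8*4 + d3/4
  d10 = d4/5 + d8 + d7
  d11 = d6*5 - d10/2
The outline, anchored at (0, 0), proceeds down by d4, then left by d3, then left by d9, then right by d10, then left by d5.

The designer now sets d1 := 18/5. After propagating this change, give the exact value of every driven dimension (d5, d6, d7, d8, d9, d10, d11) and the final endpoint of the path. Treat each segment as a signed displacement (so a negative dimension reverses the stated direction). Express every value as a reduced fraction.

d5 = 34
d6 = 739/50
d7 = 1497/50
d8 = 582/25
d9 = 9787/100
d10 = 2851/50
d11 = 4539/100
endpoint = (-1597/20, -19)

Apply edit: d1 := 18/5
  d5 = d4 - 10 + d3*5 = 34
  d6 = d4 - d2 - d1/5 = 739/50
  d7 = d6*3 - d1*4 = 1497/50
  d8 = d3 - d1/5 + d4 = 582/25
  d9 = d2 + d8*4 + d3/4 = 9787/100
  d10 = d4/5 + d8 + d7 = 2851/50
  d11 = d6*5 - d10/2 = 4539/100
Walk from origin (0, 0):
  seg 1: down by d4 = 19 → (0, -19)
  seg 2: left by d3 = 5 → (-5, -19)
  seg 3: left by d9 = 9787/100 → (-10287/100, -19)
  seg 4: right by d10 = 2851/50 → (-917/20, -19)
  seg 5: left by d5 = 34 → (-1597/20, -19)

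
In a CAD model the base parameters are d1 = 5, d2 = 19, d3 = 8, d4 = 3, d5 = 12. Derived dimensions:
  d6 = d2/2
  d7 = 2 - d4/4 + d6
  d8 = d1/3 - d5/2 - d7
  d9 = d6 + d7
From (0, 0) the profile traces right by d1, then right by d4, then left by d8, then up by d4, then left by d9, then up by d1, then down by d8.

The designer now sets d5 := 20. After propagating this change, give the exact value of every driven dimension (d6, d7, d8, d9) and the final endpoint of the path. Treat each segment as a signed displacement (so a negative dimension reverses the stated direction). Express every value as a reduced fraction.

d6 = 19/2
d7 = 43/4
d8 = -229/12
d9 = 81/4
endpoint = (41/6, 325/12)

Apply edit: d5 := 20
  d6 = d2/2 = 19/2
  d7 = 2 - d4/4 + d6 = 43/4
  d8 = d1/3 - d5/2 - d7 = -229/12
  d9 = d6 + d7 = 81/4
Walk from origin (0, 0):
  seg 1: right by d1 = 5 → (5, 0)
  seg 2: right by d4 = 3 → (8, 0)
  seg 3: left by d8 = -229/12 → (325/12, 0)
  seg 4: up by d4 = 3 → (325/12, 3)
  seg 5: left by d9 = 81/4 → (41/6, 3)
  seg 6: up by d1 = 5 → (41/6, 8)
  seg 7: down by d8 = -229/12 → (41/6, 325/12)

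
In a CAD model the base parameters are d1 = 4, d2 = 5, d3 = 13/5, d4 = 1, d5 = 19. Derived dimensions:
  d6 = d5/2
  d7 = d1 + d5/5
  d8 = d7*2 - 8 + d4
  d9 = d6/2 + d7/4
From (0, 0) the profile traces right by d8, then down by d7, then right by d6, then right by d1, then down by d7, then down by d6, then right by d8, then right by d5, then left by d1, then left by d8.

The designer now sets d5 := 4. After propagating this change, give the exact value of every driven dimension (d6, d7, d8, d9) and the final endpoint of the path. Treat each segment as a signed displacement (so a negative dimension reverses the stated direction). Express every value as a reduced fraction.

d6 = 2
d7 = 24/5
d8 = 13/5
d9 = 11/5
endpoint = (43/5, -58/5)

Apply edit: d5 := 4
  d6 = d5/2 = 2
  d7 = d1 + d5/5 = 24/5
  d8 = d7*2 - 8 + d4 = 13/5
  d9 = d6/2 + d7/4 = 11/5
Walk from origin (0, 0):
  seg 1: right by d8 = 13/5 → (13/5, 0)
  seg 2: down by d7 = 24/5 → (13/5, -24/5)
  seg 3: right by d6 = 2 → (23/5, -24/5)
  seg 4: right by d1 = 4 → (43/5, -24/5)
  seg 5: down by d7 = 24/5 → (43/5, -48/5)
  seg 6: down by d6 = 2 → (43/5, -58/5)
  seg 7: right by d8 = 13/5 → (56/5, -58/5)
  seg 8: right by d5 = 4 → (76/5, -58/5)
  seg 9: left by d1 = 4 → (56/5, -58/5)
  seg 10: left by d8 = 13/5 → (43/5, -58/5)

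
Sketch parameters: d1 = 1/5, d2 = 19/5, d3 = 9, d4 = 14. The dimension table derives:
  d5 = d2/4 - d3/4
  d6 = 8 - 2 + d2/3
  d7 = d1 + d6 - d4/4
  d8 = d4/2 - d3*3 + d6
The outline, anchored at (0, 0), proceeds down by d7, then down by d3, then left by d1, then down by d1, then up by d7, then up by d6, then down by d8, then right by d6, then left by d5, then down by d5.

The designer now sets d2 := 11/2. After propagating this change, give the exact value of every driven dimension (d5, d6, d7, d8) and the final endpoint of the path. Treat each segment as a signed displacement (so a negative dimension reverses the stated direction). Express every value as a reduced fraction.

d5 = -7/8
d6 = 47/6
d7 = 68/15
d8 = -73/6
endpoint = (1021/120, 467/40)

Apply edit: d2 := 11/2
  d5 = d2/4 - d3/4 = -7/8
  d6 = 8 - 2 + d2/3 = 47/6
  d7 = d1 + d6 - d4/4 = 68/15
  d8 = d4/2 - d3*3 + d6 = -73/6
Walk from origin (0, 0):
  seg 1: down by d7 = 68/15 → (0, -68/15)
  seg 2: down by d3 = 9 → (0, -203/15)
  seg 3: left by d1 = 1/5 → (-1/5, -203/15)
  seg 4: down by d1 = 1/5 → (-1/5, -206/15)
  seg 5: up by d7 = 68/15 → (-1/5, -46/5)
  seg 6: up by d6 = 47/6 → (-1/5, -41/30)
  seg 7: down by d8 = -73/6 → (-1/5, 54/5)
  seg 8: right by d6 = 47/6 → (229/30, 54/5)
  seg 9: left by d5 = -7/8 → (1021/120, 54/5)
  seg 10: down by d5 = -7/8 → (1021/120, 467/40)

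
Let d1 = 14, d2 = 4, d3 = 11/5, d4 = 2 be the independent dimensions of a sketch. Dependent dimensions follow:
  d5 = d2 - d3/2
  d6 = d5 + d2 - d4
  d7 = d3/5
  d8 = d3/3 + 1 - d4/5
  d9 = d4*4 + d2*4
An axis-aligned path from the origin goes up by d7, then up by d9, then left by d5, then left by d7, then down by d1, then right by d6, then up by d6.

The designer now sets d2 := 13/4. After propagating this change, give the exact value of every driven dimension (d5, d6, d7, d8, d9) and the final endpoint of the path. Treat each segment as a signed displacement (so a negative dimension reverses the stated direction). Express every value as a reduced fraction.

Apply edit: d2 := 13/4
  d5 = d2 - d3/2 = 43/20
  d6 = d5 + d2 - d4 = 17/5
  d7 = d3/5 = 11/25
  d8 = d3/3 + 1 - d4/5 = 4/3
  d9 = d4*4 + d2*4 = 21
Walk from origin (0, 0):
  seg 1: up by d7 = 11/25 → (0, 11/25)
  seg 2: up by d9 = 21 → (0, 536/25)
  seg 3: left by d5 = 43/20 → (-43/20, 536/25)
  seg 4: left by d7 = 11/25 → (-259/100, 536/25)
  seg 5: down by d1 = 14 → (-259/100, 186/25)
  seg 6: right by d6 = 17/5 → (81/100, 186/25)
  seg 7: up by d6 = 17/5 → (81/100, 271/25)

d5 = 43/20
d6 = 17/5
d7 = 11/25
d8 = 4/3
d9 = 21
endpoint = (81/100, 271/25)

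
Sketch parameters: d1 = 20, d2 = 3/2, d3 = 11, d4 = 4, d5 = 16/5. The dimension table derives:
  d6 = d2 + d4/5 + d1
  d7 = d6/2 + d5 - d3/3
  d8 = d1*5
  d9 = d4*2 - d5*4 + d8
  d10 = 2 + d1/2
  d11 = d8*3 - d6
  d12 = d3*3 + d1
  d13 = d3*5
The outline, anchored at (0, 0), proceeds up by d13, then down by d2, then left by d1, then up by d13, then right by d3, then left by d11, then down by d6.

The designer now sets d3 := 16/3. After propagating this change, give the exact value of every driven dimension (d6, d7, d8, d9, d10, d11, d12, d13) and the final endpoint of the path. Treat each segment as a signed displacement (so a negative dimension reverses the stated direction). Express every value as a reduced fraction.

Apply edit: d3 := 16/3
  d6 = d2 + d4/5 + d1 = 223/10
  d7 = d6/2 + d5 - d3/3 = 2263/180
  d8 = d1*5 = 100
  d9 = d4*2 - d5*4 + d8 = 476/5
  d10 = 2 + d1/2 = 12
  d11 = d8*3 - d6 = 2777/10
  d12 = d3*3 + d1 = 36
  d13 = d3*5 = 80/3
Walk from origin (0, 0):
  seg 1: up by d13 = 80/3 → (0, 80/3)
  seg 2: down by d2 = 3/2 → (0, 151/6)
  seg 3: left by d1 = 20 → (-20, 151/6)
  seg 4: up by d13 = 80/3 → (-20, 311/6)
  seg 5: right by d3 = 16/3 → (-44/3, 311/6)
  seg 6: left by d11 = 2777/10 → (-8771/30, 311/6)
  seg 7: down by d6 = 223/10 → (-8771/30, 443/15)

d6 = 223/10
d7 = 2263/180
d8 = 100
d9 = 476/5
d10 = 12
d11 = 2777/10
d12 = 36
d13 = 80/3
endpoint = (-8771/30, 443/15)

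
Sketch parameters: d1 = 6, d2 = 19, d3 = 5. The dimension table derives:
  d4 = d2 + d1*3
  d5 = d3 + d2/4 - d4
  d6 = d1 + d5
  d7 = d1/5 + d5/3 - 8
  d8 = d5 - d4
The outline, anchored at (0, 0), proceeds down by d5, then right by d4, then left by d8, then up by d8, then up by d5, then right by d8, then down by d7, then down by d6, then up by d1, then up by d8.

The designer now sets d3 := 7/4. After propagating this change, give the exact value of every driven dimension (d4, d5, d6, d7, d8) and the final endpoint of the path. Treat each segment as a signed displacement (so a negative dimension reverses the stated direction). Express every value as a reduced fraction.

d4 = 37
d5 = -61/2
d6 = -49/2
d7 = -509/30
d8 = -135/2
endpoint = (37, -1313/15)

Apply edit: d3 := 7/4
  d4 = d2 + d1*3 = 37
  d5 = d3 + d2/4 - d4 = -61/2
  d6 = d1 + d5 = -49/2
  d7 = d1/5 + d5/3 - 8 = -509/30
  d8 = d5 - d4 = -135/2
Walk from origin (0, 0):
  seg 1: down by d5 = -61/2 → (0, 61/2)
  seg 2: right by d4 = 37 → (37, 61/2)
  seg 3: left by d8 = -135/2 → (209/2, 61/2)
  seg 4: up by d8 = -135/2 → (209/2, -37)
  seg 5: up by d5 = -61/2 → (209/2, -135/2)
  seg 6: right by d8 = -135/2 → (37, -135/2)
  seg 7: down by d7 = -509/30 → (37, -758/15)
  seg 8: down by d6 = -49/2 → (37, -781/30)
  seg 9: up by d1 = 6 → (37, -601/30)
  seg 10: up by d8 = -135/2 → (37, -1313/15)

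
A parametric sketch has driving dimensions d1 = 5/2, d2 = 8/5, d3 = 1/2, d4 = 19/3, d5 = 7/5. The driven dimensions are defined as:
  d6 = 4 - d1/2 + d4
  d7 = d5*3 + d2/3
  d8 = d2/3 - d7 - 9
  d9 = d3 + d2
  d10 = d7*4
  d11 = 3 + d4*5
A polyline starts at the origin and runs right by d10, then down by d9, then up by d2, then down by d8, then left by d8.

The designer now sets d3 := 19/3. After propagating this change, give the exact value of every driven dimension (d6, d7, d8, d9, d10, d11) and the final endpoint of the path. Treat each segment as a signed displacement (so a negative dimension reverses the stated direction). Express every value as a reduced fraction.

Apply edit: d3 := 19/3
  d6 = 4 - d1/2 + d4 = 109/12
  d7 = d5*3 + d2/3 = 71/15
  d8 = d2/3 - d7 - 9 = -66/5
  d9 = d3 + d2 = 119/15
  d10 = d7*4 = 284/15
  d11 = 3 + d4*5 = 104/3
Walk from origin (0, 0):
  seg 1: right by d10 = 284/15 → (284/15, 0)
  seg 2: down by d9 = 119/15 → (284/15, -119/15)
  seg 3: up by d2 = 8/5 → (284/15, -19/3)
  seg 4: down by d8 = -66/5 → (284/15, 103/15)
  seg 5: left by d8 = -66/5 → (482/15, 103/15)

d6 = 109/12
d7 = 71/15
d8 = -66/5
d9 = 119/15
d10 = 284/15
d11 = 104/3
endpoint = (482/15, 103/15)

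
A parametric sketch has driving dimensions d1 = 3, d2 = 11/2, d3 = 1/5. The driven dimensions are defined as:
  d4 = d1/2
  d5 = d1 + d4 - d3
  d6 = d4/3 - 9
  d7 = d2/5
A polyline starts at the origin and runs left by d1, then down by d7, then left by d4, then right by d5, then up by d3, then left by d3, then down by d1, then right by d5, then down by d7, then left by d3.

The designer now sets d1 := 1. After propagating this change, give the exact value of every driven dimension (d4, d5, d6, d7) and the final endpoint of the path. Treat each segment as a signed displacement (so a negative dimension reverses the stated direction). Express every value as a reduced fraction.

Apply edit: d1 := 1
  d4 = d1/2 = 1/2
  d5 = d1 + d4 - d3 = 13/10
  d6 = d4/3 - 9 = -53/6
  d7 = d2/5 = 11/10
Walk from origin (0, 0):
  seg 1: left by d1 = 1 → (-1, 0)
  seg 2: down by d7 = 11/10 → (-1, -11/10)
  seg 3: left by d4 = 1/2 → (-3/2, -11/10)
  seg 4: right by d5 = 13/10 → (-1/5, -11/10)
  seg 5: up by d3 = 1/5 → (-1/5, -9/10)
  seg 6: left by d3 = 1/5 → (-2/5, -9/10)
  seg 7: down by d1 = 1 → (-2/5, -19/10)
  seg 8: right by d5 = 13/10 → (9/10, -19/10)
  seg 9: down by d7 = 11/10 → (9/10, -3)
  seg 10: left by d3 = 1/5 → (7/10, -3)

d4 = 1/2
d5 = 13/10
d6 = -53/6
d7 = 11/10
endpoint = (7/10, -3)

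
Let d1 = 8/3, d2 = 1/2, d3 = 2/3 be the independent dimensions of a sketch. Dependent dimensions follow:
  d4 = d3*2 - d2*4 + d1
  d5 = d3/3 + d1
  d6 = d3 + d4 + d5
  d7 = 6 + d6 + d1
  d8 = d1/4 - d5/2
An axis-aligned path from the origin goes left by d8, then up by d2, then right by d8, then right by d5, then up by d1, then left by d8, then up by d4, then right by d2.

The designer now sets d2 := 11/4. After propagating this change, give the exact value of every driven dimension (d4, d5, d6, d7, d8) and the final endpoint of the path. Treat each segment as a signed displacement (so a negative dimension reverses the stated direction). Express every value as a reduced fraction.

d4 = -7
d5 = 26/9
d6 = -31/9
d7 = 47/9
d8 = -7/9
endpoint = (77/12, -19/12)

Apply edit: d2 := 11/4
  d4 = d3*2 - d2*4 + d1 = -7
  d5 = d3/3 + d1 = 26/9
  d6 = d3 + d4 + d5 = -31/9
  d7 = 6 + d6 + d1 = 47/9
  d8 = d1/4 - d5/2 = -7/9
Walk from origin (0, 0):
  seg 1: left by d8 = -7/9 → (7/9, 0)
  seg 2: up by d2 = 11/4 → (7/9, 11/4)
  seg 3: right by d8 = -7/9 → (0, 11/4)
  seg 4: right by d5 = 26/9 → (26/9, 11/4)
  seg 5: up by d1 = 8/3 → (26/9, 65/12)
  seg 6: left by d8 = -7/9 → (11/3, 65/12)
  seg 7: up by d4 = -7 → (11/3, -19/12)
  seg 8: right by d2 = 11/4 → (77/12, -19/12)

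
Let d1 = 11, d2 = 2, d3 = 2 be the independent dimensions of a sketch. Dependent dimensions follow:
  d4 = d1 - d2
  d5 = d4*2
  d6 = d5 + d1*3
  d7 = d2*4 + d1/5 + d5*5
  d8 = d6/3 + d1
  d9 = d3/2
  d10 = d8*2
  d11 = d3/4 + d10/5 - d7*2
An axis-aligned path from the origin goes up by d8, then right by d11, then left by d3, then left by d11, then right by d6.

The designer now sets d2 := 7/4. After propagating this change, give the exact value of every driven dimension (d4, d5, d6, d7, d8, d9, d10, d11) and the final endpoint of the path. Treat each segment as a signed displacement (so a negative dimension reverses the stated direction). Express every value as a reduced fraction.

d4 = 37/4
d5 = 37/2
d6 = 103/2
d7 = 1017/10
d8 = 169/6
d9 = 1
d10 = 169/3
d11 = -5749/30
endpoint = (99/2, 169/6)

Apply edit: d2 := 7/4
  d4 = d1 - d2 = 37/4
  d5 = d4*2 = 37/2
  d6 = d5 + d1*3 = 103/2
  d7 = d2*4 + d1/5 + d5*5 = 1017/10
  d8 = d6/3 + d1 = 169/6
  d9 = d3/2 = 1
  d10 = d8*2 = 169/3
  d11 = d3/4 + d10/5 - d7*2 = -5749/30
Walk from origin (0, 0):
  seg 1: up by d8 = 169/6 → (0, 169/6)
  seg 2: right by d11 = -5749/30 → (-5749/30, 169/6)
  seg 3: left by d3 = 2 → (-5809/30, 169/6)
  seg 4: left by d11 = -5749/30 → (-2, 169/6)
  seg 5: right by d6 = 103/2 → (99/2, 169/6)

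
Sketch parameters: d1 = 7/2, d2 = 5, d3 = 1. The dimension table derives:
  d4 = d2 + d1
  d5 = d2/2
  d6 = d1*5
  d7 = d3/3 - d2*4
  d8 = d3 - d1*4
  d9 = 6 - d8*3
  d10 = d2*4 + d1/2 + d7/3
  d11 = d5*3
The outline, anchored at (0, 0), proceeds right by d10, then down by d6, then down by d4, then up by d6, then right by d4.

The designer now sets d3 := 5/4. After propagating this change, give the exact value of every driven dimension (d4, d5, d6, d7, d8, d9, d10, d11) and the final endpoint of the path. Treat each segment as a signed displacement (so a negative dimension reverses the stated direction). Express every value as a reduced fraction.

Apply edit: d3 := 5/4
  d4 = d2 + d1 = 17/2
  d5 = d2/2 = 5/2
  d6 = d1*5 = 35/2
  d7 = d3/3 - d2*4 = -235/12
  d8 = d3 - d1*4 = -51/4
  d9 = 6 - d8*3 = 177/4
  d10 = d2*4 + d1/2 + d7/3 = 137/9
  d11 = d5*3 = 15/2
Walk from origin (0, 0):
  seg 1: right by d10 = 137/9 → (137/9, 0)
  seg 2: down by d6 = 35/2 → (137/9, -35/2)
  seg 3: down by d4 = 17/2 → (137/9, -26)
  seg 4: up by d6 = 35/2 → (137/9, -17/2)
  seg 5: right by d4 = 17/2 → (427/18, -17/2)

d4 = 17/2
d5 = 5/2
d6 = 35/2
d7 = -235/12
d8 = -51/4
d9 = 177/4
d10 = 137/9
d11 = 15/2
endpoint = (427/18, -17/2)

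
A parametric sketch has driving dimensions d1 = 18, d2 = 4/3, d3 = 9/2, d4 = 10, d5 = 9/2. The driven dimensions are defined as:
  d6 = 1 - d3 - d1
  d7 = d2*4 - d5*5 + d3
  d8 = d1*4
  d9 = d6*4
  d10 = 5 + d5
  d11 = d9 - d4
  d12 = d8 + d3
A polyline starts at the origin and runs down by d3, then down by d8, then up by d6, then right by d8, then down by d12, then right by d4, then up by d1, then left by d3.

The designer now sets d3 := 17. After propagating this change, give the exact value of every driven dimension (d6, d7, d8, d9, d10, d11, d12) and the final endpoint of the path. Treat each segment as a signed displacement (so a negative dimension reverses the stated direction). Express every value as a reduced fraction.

d6 = -34
d7 = -1/6
d8 = 72
d9 = -136
d10 = 19/2
d11 = -146
d12 = 89
endpoint = (65, -194)

Apply edit: d3 := 17
  d6 = 1 - d3 - d1 = -34
  d7 = d2*4 - d5*5 + d3 = -1/6
  d8 = d1*4 = 72
  d9 = d6*4 = -136
  d10 = 5 + d5 = 19/2
  d11 = d9 - d4 = -146
  d12 = d8 + d3 = 89
Walk from origin (0, 0):
  seg 1: down by d3 = 17 → (0, -17)
  seg 2: down by d8 = 72 → (0, -89)
  seg 3: up by d6 = -34 → (0, -123)
  seg 4: right by d8 = 72 → (72, -123)
  seg 5: down by d12 = 89 → (72, -212)
  seg 6: right by d4 = 10 → (82, -212)
  seg 7: up by d1 = 18 → (82, -194)
  seg 8: left by d3 = 17 → (65, -194)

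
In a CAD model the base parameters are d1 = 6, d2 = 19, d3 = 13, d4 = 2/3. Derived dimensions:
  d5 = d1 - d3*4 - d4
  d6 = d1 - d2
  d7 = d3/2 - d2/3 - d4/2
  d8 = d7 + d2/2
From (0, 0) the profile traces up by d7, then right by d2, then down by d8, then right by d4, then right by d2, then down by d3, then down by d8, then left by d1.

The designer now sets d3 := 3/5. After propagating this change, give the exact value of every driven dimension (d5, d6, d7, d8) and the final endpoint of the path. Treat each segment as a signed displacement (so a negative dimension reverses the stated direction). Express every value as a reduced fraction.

d5 = 44/15
d6 = -13
d7 = -191/30
d8 = 47/15
endpoint = (98/3, -397/30)

Apply edit: d3 := 3/5
  d5 = d1 - d3*4 - d4 = 44/15
  d6 = d1 - d2 = -13
  d7 = d3/2 - d2/3 - d4/2 = -191/30
  d8 = d7 + d2/2 = 47/15
Walk from origin (0, 0):
  seg 1: up by d7 = -191/30 → (0, -191/30)
  seg 2: right by d2 = 19 → (19, -191/30)
  seg 3: down by d8 = 47/15 → (19, -19/2)
  seg 4: right by d4 = 2/3 → (59/3, -19/2)
  seg 5: right by d2 = 19 → (116/3, -19/2)
  seg 6: down by d3 = 3/5 → (116/3, -101/10)
  seg 7: down by d8 = 47/15 → (116/3, -397/30)
  seg 8: left by d1 = 6 → (98/3, -397/30)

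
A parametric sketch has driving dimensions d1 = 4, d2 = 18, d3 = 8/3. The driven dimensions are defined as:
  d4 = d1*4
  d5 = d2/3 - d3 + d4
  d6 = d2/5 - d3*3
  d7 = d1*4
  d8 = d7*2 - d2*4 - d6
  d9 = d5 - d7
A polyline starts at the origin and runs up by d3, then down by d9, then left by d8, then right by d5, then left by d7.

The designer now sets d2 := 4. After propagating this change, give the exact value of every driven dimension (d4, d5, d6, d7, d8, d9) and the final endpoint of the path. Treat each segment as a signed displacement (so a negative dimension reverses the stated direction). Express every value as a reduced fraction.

Apply edit: d2 := 4
  d4 = d1*4 = 16
  d5 = d2/3 - d3 + d4 = 44/3
  d6 = d2/5 - d3*3 = -36/5
  d7 = d1*4 = 16
  d8 = d7*2 - d2*4 - d6 = 116/5
  d9 = d5 - d7 = -4/3
Walk from origin (0, 0):
  seg 1: up by d3 = 8/3 → (0, 8/3)
  seg 2: down by d9 = -4/3 → (0, 4)
  seg 3: left by d8 = 116/5 → (-116/5, 4)
  seg 4: right by d5 = 44/3 → (-128/15, 4)
  seg 5: left by d7 = 16 → (-368/15, 4)

d4 = 16
d5 = 44/3
d6 = -36/5
d7 = 16
d8 = 116/5
d9 = -4/3
endpoint = (-368/15, 4)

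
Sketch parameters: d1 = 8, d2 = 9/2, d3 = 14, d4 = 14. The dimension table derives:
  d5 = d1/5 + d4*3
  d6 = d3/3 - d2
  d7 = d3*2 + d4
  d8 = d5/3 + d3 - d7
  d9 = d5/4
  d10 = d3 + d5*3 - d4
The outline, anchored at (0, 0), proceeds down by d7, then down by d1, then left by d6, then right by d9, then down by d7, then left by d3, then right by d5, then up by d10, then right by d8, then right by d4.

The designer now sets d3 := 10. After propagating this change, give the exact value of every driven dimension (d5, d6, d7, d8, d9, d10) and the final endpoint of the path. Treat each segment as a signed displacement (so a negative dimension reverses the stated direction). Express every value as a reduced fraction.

Apply edit: d3 := 10
  d5 = d1/5 + d4*3 = 218/5
  d6 = d3/3 - d2 = -7/6
  d7 = d3*2 + d4 = 34
  d8 = d5/3 + d3 - d7 = -142/15
  d9 = d5/4 = 109/10
  d10 = d3 + d5*3 - d4 = 634/5
Walk from origin (0, 0):
  seg 1: down by d7 = 34 → (0, -34)
  seg 2: down by d1 = 8 → (0, -42)
  seg 3: left by d6 = -7/6 → (7/6, -42)
  seg 4: right by d9 = 109/10 → (181/15, -42)
  seg 5: down by d7 = 34 → (181/15, -76)
  seg 6: left by d3 = 10 → (31/15, -76)
  seg 7: right by d5 = 218/5 → (137/3, -76)
  seg 8: up by d10 = 634/5 → (137/3, 254/5)
  seg 9: right by d8 = -142/15 → (181/5, 254/5)
  seg 10: right by d4 = 14 → (251/5, 254/5)

d5 = 218/5
d6 = -7/6
d7 = 34
d8 = -142/15
d9 = 109/10
d10 = 634/5
endpoint = (251/5, 254/5)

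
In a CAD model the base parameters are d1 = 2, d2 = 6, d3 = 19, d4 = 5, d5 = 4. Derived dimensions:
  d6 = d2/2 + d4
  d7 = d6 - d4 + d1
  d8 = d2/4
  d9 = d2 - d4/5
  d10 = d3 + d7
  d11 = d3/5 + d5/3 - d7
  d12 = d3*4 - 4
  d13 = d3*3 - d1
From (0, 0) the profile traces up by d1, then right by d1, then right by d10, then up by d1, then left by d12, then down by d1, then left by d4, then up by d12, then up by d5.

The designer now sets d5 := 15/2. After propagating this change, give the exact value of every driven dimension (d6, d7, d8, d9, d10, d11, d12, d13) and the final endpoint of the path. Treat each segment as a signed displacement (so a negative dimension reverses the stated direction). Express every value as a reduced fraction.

d6 = 8
d7 = 5
d8 = 3/2
d9 = 5
d10 = 24
d11 = 13/10
d12 = 72
d13 = 55
endpoint = (-51, 163/2)

Apply edit: d5 := 15/2
  d6 = d2/2 + d4 = 8
  d7 = d6 - d4 + d1 = 5
  d8 = d2/4 = 3/2
  d9 = d2 - d4/5 = 5
  d10 = d3 + d7 = 24
  d11 = d3/5 + d5/3 - d7 = 13/10
  d12 = d3*4 - 4 = 72
  d13 = d3*3 - d1 = 55
Walk from origin (0, 0):
  seg 1: up by d1 = 2 → (0, 2)
  seg 2: right by d1 = 2 → (2, 2)
  seg 3: right by d10 = 24 → (26, 2)
  seg 4: up by d1 = 2 → (26, 4)
  seg 5: left by d12 = 72 → (-46, 4)
  seg 6: down by d1 = 2 → (-46, 2)
  seg 7: left by d4 = 5 → (-51, 2)
  seg 8: up by d12 = 72 → (-51, 74)
  seg 9: up by d5 = 15/2 → (-51, 163/2)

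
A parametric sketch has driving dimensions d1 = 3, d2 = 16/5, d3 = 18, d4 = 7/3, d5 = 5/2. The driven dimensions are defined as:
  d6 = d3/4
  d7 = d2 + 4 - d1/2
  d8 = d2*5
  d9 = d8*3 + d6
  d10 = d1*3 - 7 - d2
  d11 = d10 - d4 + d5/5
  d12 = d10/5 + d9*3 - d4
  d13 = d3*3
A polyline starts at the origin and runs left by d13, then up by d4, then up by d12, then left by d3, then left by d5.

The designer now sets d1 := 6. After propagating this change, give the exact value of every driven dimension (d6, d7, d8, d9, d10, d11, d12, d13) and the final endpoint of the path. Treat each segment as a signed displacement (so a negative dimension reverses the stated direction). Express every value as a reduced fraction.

Apply edit: d1 := 6
  d6 = d3/4 = 9/2
  d7 = d2 + 4 - d1/2 = 21/5
  d8 = d2*5 = 16
  d9 = d8*3 + d6 = 105/2
  d10 = d1*3 - 7 - d2 = 39/5
  d11 = d10 - d4 + d5/5 = 179/30
  d12 = d10/5 + d9*3 - d4 = 23509/150
  d13 = d3*3 = 54
Walk from origin (0, 0):
  seg 1: left by d13 = 54 → (-54, 0)
  seg 2: up by d4 = 7/3 → (-54, 7/3)
  seg 3: up by d12 = 23509/150 → (-54, 7953/50)
  seg 4: left by d3 = 18 → (-72, 7953/50)
  seg 5: left by d5 = 5/2 → (-149/2, 7953/50)

d6 = 9/2
d7 = 21/5
d8 = 16
d9 = 105/2
d10 = 39/5
d11 = 179/30
d12 = 23509/150
d13 = 54
endpoint = (-149/2, 7953/50)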